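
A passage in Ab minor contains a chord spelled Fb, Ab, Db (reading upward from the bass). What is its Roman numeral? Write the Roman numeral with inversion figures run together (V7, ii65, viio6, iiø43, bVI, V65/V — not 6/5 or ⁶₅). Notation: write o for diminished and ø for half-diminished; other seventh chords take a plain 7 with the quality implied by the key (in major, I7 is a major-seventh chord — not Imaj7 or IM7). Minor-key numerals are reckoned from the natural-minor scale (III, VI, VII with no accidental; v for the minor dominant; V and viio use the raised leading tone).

The pitches Db-Fb-Ab form a minor triad rooted on Db.
Db is scale degree 4 in Ab minor, and a minor triad on that degree is written iv.
With Fb in the bass the chord is in first inversion, so the figured bass is 6.

iv6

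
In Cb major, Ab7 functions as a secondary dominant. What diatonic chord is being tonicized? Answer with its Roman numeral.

ii

The chord is a dominant seventh chord on Ab.
A dominant resolves down a perfect fifth: Ab → Db. In Cb major, Db is scale degree 2, i.e. ii.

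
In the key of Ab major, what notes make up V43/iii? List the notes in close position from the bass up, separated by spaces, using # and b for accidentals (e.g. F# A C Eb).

D F G B

V43/iii is a secondary dominant — the dominant seventh of iii. iii in Ab major is C, so the applied chord's root is G, a perfect fifth above.
Building a dominant seventh chord on G gives G-B-D-F.
With the 43 figure the chord is in second inversion; from the bass D upward in close position it reads D-F-G-B.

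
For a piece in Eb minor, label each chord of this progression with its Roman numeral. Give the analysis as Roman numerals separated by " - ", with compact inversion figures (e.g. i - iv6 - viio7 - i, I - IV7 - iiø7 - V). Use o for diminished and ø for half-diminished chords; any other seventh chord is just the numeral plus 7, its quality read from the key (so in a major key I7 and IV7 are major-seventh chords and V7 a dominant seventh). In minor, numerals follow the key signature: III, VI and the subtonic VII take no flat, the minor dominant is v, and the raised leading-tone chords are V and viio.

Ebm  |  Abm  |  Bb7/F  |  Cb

Ebm: minor triad on Eb = scale degree 1 → i.
Abm: root Ab is the subdominant; minor triad there is iv.
Bb7/F has root Bb, degree 5 in Eb minor, so V43.
Cb has root Cb, degree 6 in Eb minor, so VI.

i - iv - V43 - VI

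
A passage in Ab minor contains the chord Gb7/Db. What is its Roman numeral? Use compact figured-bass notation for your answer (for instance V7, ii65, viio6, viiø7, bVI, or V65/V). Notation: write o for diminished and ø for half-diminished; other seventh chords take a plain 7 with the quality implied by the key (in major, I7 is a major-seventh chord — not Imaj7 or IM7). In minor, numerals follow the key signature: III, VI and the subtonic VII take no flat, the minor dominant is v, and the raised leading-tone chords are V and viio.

VII43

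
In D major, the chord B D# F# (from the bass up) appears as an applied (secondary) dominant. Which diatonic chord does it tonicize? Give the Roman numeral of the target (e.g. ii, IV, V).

ii

The chord is a major triad on B.
A dominant resolves down a perfect fifth: B → E. In D major, E is scale degree 2, i.e. ii.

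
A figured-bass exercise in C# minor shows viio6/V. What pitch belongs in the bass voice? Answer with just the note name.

The applied chord viio6/V is rooted on F##: F##-A#-C#.
The figure 6 means first inversion — the third is in the bass.

A#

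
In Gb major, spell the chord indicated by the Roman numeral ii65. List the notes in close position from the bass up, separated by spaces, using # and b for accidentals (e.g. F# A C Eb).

In Gb major, the supertonic is Ab, and the diatonic chord built there is a minor seventh chord.
That chord is spelled Ab-Cb-Eb-Gb.
With the 65 figure the chord is in first inversion; from the bass Cb upward in close position it reads Cb-Eb-Gb-Ab.

Cb Eb Gb Ab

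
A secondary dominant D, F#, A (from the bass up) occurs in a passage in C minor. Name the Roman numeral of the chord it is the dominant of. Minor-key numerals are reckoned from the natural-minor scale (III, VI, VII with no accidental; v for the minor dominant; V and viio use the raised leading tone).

V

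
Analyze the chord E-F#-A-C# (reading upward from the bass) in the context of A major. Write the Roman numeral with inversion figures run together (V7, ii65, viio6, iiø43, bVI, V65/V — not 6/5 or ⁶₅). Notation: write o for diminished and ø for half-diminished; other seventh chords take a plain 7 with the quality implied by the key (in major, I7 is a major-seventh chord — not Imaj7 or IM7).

vi42

Stacked in thirds the chord is F#-A-C#-E: a minor seventh chord on F#.
F# is scale degree 6 in A major, and a minor seventh chord on that degree is written vi7.
With E in the bass the chord is in third inversion, so the figured bass is 42.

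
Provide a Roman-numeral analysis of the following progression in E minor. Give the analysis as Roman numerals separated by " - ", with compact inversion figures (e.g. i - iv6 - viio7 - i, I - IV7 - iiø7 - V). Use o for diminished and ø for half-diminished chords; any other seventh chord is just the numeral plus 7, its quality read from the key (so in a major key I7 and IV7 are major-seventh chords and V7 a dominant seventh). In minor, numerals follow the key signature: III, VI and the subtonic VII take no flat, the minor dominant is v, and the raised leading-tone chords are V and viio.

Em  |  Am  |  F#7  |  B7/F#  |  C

i - iv - V7/V - V43 - VI

Em has root E, degree 1 in E minor, so i.
Am has root A, degree 4 in E minor, so iv.
F#7 is the secondary dominant of V (dominant seventh chord on F#): V7/V.
B7/F# has root B, degree 5 in E minor, so V43.
C: root C is the submediant; major triad there is VI.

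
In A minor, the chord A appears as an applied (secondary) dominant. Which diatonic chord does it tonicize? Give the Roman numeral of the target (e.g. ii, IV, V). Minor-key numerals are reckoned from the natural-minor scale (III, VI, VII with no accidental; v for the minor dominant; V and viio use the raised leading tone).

The chord is a major triad on A.
A dominant resolves down a perfect fifth: A → D. In A minor, D is scale degree 4, i.e. iv.

iv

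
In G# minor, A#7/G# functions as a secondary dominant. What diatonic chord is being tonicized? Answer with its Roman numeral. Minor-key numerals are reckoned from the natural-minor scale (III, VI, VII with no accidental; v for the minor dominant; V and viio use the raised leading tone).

V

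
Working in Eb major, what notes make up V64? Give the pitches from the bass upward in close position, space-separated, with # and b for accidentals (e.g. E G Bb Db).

F Bb D

In Eb major, the fifth degree is Bb, and the diatonic chord built there is a major triad.
Stacking thirds from Bb gives Bb-D-F.
With the 64 figure the chord is in second inversion; from the bass F upward in close position it reads F-Bb-D.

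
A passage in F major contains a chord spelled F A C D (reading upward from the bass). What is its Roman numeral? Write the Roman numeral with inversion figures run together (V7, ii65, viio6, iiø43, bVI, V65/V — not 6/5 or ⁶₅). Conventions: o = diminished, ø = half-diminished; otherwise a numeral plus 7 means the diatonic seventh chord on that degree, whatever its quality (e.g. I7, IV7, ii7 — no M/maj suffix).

The pitches D-F-A-C form a minor seventh chord rooted on D.
D is scale degree 6 in F major, and a minor seventh chord on that degree is written vi7.
With F in the bass the chord is in first inversion, so the figured bass is 65.

vi65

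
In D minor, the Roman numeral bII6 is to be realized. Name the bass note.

G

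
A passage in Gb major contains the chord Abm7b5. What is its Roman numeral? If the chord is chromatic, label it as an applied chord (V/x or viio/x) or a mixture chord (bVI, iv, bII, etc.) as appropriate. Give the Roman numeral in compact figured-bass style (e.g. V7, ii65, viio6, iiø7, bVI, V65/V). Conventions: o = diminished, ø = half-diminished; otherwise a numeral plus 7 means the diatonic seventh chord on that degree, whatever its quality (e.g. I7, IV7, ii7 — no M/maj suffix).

The pitches Ab-Cb-Ebb-Gb form a half-diminished seventh chord rooted on Ab.
Ab is the second degree of Gb major. This is the half-diminished supertonic seventh, borrowed from the parallel minor.

iiø7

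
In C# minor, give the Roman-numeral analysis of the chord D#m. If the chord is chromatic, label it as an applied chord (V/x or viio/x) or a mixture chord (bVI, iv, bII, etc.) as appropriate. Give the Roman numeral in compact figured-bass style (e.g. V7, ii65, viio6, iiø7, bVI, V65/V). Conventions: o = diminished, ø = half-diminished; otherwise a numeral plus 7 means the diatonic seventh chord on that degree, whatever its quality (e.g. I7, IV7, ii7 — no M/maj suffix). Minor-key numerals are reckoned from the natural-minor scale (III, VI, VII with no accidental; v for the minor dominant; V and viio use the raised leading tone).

ii

Stacked in thirds the chord is D#-F#-A#: a minor triad on D#.
D# is the second degree of C# minor. This is the minor supertonic, borrowed from the parallel major (the Dorian ii).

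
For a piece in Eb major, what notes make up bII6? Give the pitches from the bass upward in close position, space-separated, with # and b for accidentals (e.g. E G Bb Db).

Ab Cb Fb

bII6 is the Neapolitan sixth — a major triad on the lowered second degree, here in its customary first inversion. In Eb major that root is Fb.
So the chord is Fb-Ab-Cb, a major triad.
The figured bass 6 indicates first inversion, placing the third (Ab) in the bass: Ab-Cb-Fb.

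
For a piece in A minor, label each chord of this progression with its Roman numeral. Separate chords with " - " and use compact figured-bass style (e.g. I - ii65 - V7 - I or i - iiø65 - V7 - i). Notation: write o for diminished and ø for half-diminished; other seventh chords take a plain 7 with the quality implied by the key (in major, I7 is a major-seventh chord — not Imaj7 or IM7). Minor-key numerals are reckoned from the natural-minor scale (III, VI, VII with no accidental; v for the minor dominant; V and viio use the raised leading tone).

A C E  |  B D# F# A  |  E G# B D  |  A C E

i - V7/V - V7 - i

A-C-E has root A, degree 1 in A minor, so i.
B-D#-F#-A is the secondary dominant of V (dominant seventh chord on B): V7/V.
E-G#-B-D: root E is the dominant; dominant seventh chord there is V7.
A-C-E: root A is the tonic; minor triad there is i.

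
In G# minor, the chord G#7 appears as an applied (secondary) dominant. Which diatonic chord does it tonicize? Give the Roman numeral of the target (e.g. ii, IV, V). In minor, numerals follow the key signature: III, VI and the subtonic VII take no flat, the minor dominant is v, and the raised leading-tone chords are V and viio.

iv

The chord is a dominant seventh chord on G#.
A dominant resolves down a perfect fifth: G# → C#. In G# minor, C# is scale degree 4, i.e. iv.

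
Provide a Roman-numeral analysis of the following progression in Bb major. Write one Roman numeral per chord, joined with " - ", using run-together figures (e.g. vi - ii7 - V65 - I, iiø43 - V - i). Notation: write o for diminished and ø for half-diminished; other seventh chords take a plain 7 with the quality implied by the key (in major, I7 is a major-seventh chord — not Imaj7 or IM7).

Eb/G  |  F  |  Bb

Eb/G: root Eb is the subdominant; major triad there is IV6.
F: root F is the dominant; major triad there is V.
Bb: major triad on Bb = scale degree 1 → I.

IV6 - V - I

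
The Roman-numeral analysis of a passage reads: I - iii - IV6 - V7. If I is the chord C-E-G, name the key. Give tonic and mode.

I is given as C-E-G — a major triad with root C.
If C is scale degree 1 and the mode makes that degree carry a major triad, the tonic is C and the mode is major.

C major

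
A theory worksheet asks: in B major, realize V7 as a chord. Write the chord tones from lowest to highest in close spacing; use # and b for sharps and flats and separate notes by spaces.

The numeral's case and figure indicate a dominant seventh chord. In B major its root, the dominant, is F#.
That chord is spelled F#-A#-C#-E.

F# A# C# E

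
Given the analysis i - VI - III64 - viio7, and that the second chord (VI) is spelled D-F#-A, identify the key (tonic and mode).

F# minor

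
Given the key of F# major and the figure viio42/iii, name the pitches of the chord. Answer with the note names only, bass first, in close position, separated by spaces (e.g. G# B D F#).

F# G## B# D#

The slash marks an applied leading-tone chord: viio of iii. In F# major, iii is A#, so the leading tone to it is G##, a half step below.
Building a fully diminished seventh chord on G## gives G##-B#-D#-F#.
The figured bass 42 indicates third inversion, placing the seventh (F#) in the bass: F#-G##-B#-D#.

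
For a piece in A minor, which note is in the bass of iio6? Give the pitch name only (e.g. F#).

iio in A minor has root B; the chord is B-D-F.
The figure 6 means first inversion — the third is in the bass.

D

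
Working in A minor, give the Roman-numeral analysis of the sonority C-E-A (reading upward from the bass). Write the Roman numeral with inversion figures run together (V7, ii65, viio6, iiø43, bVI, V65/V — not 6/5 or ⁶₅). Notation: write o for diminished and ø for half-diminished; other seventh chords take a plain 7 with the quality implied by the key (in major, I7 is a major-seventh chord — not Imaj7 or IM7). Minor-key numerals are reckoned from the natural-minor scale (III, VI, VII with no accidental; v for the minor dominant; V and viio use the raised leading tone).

i6

The pitches A-C-E form a minor triad rooted on A.
A is scale degree 1 in A minor, and a minor triad on that degree is written i.
With C in the bass the chord is in first inversion, so the figured bass is 6.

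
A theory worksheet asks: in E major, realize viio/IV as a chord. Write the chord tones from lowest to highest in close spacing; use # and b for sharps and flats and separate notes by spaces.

The slash marks an applied leading-tone chord: viio of IV. In E major, IV is A, so the leading tone to it is G#, a half step below.
Building a diminished triad on G# gives G#-B-D.

G# B D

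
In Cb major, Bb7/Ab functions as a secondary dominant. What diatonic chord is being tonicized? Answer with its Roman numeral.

iii

The chord is a dominant seventh chord on Bb.
A dominant resolves down a perfect fifth: Bb → Eb. In Cb major, Eb is scale degree 3, i.e. iii.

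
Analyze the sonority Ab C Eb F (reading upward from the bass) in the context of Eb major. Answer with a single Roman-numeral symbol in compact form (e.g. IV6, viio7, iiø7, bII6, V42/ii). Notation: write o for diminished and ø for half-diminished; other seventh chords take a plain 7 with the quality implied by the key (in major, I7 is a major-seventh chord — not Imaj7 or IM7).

Stacked in thirds the chord is F-Ab-C-Eb: a minor seventh chord on F.
F is scale degree 2 in Eb major, and a minor seventh chord on that degree is written ii7.
With Ab in the bass the chord is in first inversion, so the figured bass is 65.

ii65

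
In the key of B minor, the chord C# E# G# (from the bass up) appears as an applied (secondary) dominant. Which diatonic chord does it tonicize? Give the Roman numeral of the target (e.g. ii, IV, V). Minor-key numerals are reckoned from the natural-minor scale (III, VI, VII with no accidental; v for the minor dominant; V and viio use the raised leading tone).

The chord is a major triad on C#.
A dominant resolves down a perfect fifth: C# → F#. In B minor, F# is scale degree 5, i.e. V.

V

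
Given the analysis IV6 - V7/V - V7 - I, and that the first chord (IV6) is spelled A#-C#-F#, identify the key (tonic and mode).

C# major

The anchor chord is a major triad on F#, labeled IV6.
IV6 on F# implies F# is the subdominant; that puts the tonic at C#, and the uppercase numeral fits major mode.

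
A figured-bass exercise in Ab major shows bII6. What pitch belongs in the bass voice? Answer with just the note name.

bII in Ab major has root Bbb; the chord is Bbb-Db-Fb.
The figure 6 means first inversion — the third is in the bass.

Db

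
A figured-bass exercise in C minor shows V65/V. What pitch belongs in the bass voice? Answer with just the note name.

F#

The applied chord V65/V is rooted on D: D-F#-A-C.
The figure 65 means first inversion — the third is in the bass.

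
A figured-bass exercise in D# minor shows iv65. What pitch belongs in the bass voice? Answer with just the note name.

iv in D# minor has root G#; the chord is G#-B-D#-F#.
The figure 65 means first inversion — the third is in the bass.

B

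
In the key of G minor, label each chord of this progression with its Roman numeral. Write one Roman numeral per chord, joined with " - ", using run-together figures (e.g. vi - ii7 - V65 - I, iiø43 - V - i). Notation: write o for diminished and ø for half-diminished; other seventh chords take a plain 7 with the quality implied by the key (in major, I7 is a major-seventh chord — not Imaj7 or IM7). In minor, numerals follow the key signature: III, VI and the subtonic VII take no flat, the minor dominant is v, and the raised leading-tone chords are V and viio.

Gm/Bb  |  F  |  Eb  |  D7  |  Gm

i6 - VII - VI - V7 - i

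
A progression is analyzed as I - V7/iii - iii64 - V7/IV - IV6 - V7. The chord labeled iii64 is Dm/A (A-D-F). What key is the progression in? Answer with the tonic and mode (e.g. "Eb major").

Bb major

The chord Dm/A is a minor triad rooted on D; its label is iii64.
Counting down 2 scale steps from D places the tonic on Bb; a minor triad on degree 3 is diatonic only in major.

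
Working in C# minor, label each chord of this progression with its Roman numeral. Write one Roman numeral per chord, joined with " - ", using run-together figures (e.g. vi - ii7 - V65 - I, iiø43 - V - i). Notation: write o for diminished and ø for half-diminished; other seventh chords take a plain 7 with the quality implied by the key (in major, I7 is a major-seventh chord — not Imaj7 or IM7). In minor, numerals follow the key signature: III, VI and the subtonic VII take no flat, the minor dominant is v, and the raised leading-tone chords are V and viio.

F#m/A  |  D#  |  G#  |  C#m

F#m/A has root F#, degree 4 in C# minor, so iv6.
D#: a major triad on D#, the applied dominant of V → V/V.
G#: major triad on G# = scale degree 5 → V.
C#m: minor triad on C# = scale degree 1 → i.

iv6 - V/V - V - i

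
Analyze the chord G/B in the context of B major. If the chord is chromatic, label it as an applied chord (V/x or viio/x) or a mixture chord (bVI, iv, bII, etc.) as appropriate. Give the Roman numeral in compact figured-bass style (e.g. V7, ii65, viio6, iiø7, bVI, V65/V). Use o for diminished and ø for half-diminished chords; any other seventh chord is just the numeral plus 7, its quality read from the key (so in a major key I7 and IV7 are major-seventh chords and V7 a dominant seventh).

bVI6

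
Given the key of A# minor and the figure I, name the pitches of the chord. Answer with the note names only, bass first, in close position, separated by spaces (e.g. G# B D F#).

Scale degree 1 in A# minor is A#; here the chord built on it is altered to a major triad. I is the major tonic (Picardy third), borrowed from the parallel major.
So the chord is A#-C##-E#.

A# C## E#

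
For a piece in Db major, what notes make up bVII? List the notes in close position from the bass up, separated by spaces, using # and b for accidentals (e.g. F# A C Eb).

Cb Eb Gb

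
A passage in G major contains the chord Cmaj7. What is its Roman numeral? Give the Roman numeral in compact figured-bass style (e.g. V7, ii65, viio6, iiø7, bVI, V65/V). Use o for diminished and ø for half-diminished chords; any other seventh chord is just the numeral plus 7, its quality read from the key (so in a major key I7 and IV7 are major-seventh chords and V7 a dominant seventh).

IV7

Stacked in thirds the chord is C-E-G-B: a major seventh chord on C.
C is scale degree 4 in G major, and a major seventh chord on that degree is written IV7.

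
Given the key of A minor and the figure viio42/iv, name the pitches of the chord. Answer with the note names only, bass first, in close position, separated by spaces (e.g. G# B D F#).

The slash marks an applied leading-tone chord: viio of iv. In A minor, iv is D, so the leading tone to it is C#, a half step below.
Building a fully diminished seventh chord on C# gives C#-E-G-Bb.
With the 42 figure the chord is in third inversion; from the bass Bb upward in close position it reads Bb-C#-E-G.

Bb C# E G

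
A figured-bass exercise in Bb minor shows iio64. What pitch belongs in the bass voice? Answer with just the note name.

Gb

iio in Bb minor has root C; the chord is C-Eb-Gb.
The figure 64 means second inversion — the fifth is in the bass.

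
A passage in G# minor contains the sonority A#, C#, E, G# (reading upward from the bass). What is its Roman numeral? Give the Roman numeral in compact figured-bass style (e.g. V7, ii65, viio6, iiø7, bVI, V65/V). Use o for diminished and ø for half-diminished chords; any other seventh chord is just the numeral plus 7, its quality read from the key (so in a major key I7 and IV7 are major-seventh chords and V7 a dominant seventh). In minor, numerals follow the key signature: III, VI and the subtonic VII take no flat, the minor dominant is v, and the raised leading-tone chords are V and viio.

Stacked in thirds the chord is A#-C#-E-G#: a half-diminished seventh chord on A#.
A# is scale degree 2 in G# minor, and a half-diminished seventh chord on that degree is written iiø7.

iiø7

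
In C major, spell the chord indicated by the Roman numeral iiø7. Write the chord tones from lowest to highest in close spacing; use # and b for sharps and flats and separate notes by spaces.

D F Ab C

iiø7 is the half-diminished supertonic seventh, borrowed from the parallel minor. In C major that root is D.
So the chord is D-F-Ab-C, a half-diminished seventh chord.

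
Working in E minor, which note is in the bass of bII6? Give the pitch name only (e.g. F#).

bII in E minor has root F; the chord is F-A-C.
The figure 6 means first inversion — the third is in the bass.

A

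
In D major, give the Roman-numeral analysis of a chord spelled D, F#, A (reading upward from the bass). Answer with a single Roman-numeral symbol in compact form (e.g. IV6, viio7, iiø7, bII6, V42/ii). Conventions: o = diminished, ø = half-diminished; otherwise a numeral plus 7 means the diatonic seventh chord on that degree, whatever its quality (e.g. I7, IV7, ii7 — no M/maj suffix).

I

The pitches D-F#-A form a major triad rooted on D.
D is scale degree 1 in D major, and a major triad on that degree is written I.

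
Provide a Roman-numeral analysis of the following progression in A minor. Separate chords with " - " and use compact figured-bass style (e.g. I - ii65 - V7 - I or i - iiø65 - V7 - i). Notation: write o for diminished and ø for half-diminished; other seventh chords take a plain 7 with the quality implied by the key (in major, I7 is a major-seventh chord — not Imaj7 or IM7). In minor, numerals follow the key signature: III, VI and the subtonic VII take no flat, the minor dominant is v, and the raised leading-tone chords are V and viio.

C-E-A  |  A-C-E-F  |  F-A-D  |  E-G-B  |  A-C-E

i6 - VI65 - iv6 - v - i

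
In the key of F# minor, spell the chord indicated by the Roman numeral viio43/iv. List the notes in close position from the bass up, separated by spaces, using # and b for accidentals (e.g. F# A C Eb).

E G A# C#

The slash marks an applied leading-tone chord: viio of iv. In F# minor, iv is B, so the leading tone to it is A#, a half step below.
Building a fully diminished seventh chord on A# gives A#-C#-E-G.
With the 43 figure the chord is in second inversion; from the bass E upward in close position it reads E-G-A#-C#.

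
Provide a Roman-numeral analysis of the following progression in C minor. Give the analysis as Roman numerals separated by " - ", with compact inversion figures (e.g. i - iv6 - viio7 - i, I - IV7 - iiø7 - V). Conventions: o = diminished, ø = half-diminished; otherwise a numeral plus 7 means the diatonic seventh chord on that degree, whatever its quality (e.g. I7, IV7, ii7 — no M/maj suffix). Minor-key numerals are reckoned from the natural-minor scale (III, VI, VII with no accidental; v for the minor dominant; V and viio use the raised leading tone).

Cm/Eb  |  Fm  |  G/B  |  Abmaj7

Cm/Eb: root C is the tonic; minor triad there is i6.
Fm: minor triad on F = scale degree 4 → iv.
G/B: root G is the dominant; major triad there is V6.
Abmaj7: root Ab is the submediant; major seventh chord there is VI7.

i6 - iv - V6 - VI7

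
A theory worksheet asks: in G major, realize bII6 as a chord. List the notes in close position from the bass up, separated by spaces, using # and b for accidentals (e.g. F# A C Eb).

C Eb Ab

Scale degree 2 in G major is A; lowering it a half step gives Ab. bII6 is the Neapolitan sixth — a major triad on the lowered second degree, here in its customary first inversion.
So the chord is Ab-C-Eb.
With the 6 figure the chord is in first inversion; from the bass C upward in close position it reads C-Eb-Ab.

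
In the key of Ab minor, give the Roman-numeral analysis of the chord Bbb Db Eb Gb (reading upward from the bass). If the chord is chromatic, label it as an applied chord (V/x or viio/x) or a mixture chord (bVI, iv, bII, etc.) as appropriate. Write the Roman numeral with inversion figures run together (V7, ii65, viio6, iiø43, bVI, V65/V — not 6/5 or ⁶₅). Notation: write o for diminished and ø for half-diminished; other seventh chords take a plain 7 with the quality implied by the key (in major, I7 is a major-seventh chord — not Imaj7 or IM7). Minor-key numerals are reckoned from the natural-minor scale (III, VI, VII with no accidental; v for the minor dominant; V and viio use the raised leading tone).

viiø43/VI

The pitches Eb-Gb-Bbb-Db form a half-diminished seventh chord rooted on Eb.
Eb sits a half step below Fb (VI in Ab minor); a diminished chord there is the applied leading-tone chord of VI.
With Bbb in the bass the chord is in second inversion, so the figured bass is 43.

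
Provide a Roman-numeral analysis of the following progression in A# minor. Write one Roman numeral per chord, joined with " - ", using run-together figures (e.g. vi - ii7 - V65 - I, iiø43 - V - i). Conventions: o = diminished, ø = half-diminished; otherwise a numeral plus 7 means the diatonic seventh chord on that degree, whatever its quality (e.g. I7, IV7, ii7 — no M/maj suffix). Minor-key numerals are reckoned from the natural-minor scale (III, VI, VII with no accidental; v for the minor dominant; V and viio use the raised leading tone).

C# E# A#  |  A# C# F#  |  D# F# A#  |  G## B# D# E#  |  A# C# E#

i6 - VI6 - iv - V65 - i

C#-E#-A#: root A# is the tonic; minor triad there is i6.
A#-C#-F#: root F# is the submediant; major triad there is VI6.
D#-F#-A# has root D#, degree 4 in A# minor, so iv.
G##-B#-D#-E#: root E# is the dominant; dominant seventh chord there is V65.
A#-C#-E#: root A# is the tonic; minor triad there is i.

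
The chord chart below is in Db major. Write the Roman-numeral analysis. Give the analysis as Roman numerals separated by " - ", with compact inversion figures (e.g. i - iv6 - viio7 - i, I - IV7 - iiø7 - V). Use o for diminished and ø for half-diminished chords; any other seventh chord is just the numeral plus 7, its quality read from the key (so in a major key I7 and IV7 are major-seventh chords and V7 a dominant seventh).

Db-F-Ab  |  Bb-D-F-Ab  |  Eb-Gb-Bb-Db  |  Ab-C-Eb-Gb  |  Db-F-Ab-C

I - V7/ii - ii7 - V7 - I7

Db-F-Ab: root Db is the tonic; major triad there is I.
Bb-D-F-Ab: chromatic; Bb is V of ii, so V7/ii.
Eb-Gb-Bb-Db: minor seventh chord on Eb = scale degree 2 → ii7.
Ab-C-Eb-Gb: root Ab is the dominant; dominant seventh chord there is V7.
Db-F-Ab-C has root Db, degree 1 in Db major, so I7.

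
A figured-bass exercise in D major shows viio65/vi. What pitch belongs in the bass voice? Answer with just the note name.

The applied chord viio65/vi is rooted on A#: A#-C#-E-G.
The figure 65 means first inversion — the third is in the bass.

C#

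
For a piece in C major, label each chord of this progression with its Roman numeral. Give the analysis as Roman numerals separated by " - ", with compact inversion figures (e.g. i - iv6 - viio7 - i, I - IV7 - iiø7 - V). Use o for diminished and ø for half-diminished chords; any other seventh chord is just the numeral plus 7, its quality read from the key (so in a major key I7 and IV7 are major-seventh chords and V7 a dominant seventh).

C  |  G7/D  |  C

C: root C is the tonic; major triad there is I.
G7/D has root G, degree 5 in C major, so V43.
C: major triad on C = scale degree 1 → I.

I - V43 - I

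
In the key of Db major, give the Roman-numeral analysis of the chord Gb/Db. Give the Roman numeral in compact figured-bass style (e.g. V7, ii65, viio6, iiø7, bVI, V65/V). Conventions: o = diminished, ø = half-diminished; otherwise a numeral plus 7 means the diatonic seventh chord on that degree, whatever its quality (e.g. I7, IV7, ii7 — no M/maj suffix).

IV64

Stacked in thirds the chord is Gb-Bb-Db: a major triad on Gb.
Gb is scale degree 4 in Db major, and a major triad on that degree is written IV.
With Db in the bass the chord is in second inversion, so the figured bass is 64.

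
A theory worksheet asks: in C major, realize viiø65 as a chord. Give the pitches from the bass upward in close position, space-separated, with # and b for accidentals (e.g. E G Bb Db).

D F A B

The numeral's case and figure indicate a half-diminished seventh chord. In C major its root, scale degree 7, is B.
That chord is spelled B-D-F-A.
With the 65 figure the chord is in first inversion; from the bass D upward in close position it reads D-F-A-B.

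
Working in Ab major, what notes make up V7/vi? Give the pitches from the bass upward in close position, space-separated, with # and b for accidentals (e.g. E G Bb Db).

C E G Bb

V7/vi is a secondary dominant — the dominant seventh of vi. vi in Ab major is F, so the applied chord's root is C, a perfect fifth above.
Building a dominant seventh chord on C gives C-E-G-Bb.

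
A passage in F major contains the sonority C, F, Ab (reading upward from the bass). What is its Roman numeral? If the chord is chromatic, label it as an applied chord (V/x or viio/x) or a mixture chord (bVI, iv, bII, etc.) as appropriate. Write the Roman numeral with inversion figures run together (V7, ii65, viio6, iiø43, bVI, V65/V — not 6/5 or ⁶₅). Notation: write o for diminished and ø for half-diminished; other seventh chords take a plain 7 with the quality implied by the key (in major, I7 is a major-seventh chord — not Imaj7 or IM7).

Stacked in thirds the chord is F-Ab-C: a minor triad on F.
F is the first degree of F major. This is the minor tonic, borrowed from the parallel minor.
With C in the bass the chord is in second inversion, so the figured bass is 64.

i64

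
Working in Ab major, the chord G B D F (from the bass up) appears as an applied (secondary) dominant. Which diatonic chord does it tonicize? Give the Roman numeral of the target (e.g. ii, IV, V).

The chord is a dominant seventh chord on G.
A dominant resolves down a perfect fifth: G → C. In Ab major, C is scale degree 3, i.e. iii.

iii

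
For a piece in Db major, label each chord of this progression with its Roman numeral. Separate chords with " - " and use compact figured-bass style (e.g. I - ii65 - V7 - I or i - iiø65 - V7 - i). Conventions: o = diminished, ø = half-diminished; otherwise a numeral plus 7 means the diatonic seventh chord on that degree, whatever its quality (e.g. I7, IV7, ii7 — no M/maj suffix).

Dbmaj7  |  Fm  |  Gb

I7 - iii - IV

Dbmaj7 has root Db, degree 1 in Db major, so I7.
Fm has root F, degree 3 in Db major, so iii.
Gb has root Gb, degree 4 in Db major, so IV.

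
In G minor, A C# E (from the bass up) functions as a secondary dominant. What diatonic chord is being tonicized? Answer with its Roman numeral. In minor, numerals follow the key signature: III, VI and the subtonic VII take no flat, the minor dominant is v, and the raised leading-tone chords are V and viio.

V

The chord is a major triad on A.
A dominant resolves down a perfect fifth: A → D. In G minor, D is scale degree 5, i.e. V.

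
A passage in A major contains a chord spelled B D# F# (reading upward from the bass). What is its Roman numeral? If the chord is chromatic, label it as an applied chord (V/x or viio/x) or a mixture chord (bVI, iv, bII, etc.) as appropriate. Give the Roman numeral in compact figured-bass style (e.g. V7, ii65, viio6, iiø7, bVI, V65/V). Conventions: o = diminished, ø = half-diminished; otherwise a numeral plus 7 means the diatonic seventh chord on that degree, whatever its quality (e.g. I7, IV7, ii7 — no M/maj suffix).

V/V

The pitches B-D#-F# form a major triad rooted on B.
B is not a diatonic chord root with this quality in A major, but it lies a perfect fifth above E (V), so the chord functions as an applied dominant of V.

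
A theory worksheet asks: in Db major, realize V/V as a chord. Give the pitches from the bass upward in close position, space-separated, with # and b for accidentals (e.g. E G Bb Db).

V/V is a secondary dominant — the dominant triad of V. V in Db major is Ab, so the applied chord's root is Eb, a perfect fifth above.
Building a major triad on Eb gives Eb-G-Bb.

Eb G Bb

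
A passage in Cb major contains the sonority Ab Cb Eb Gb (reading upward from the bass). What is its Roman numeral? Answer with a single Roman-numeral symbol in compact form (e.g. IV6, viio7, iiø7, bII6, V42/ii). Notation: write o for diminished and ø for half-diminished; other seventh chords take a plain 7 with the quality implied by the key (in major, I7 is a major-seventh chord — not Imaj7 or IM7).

vi7

Stacked in thirds the chord is Ab-Cb-Eb-Gb: a minor seventh chord on Ab.
Ab is scale degree 6 in Cb major, and a minor seventh chord on that degree is written vi7.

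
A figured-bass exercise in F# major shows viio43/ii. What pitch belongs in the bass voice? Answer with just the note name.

C#

The applied chord viio43/ii is rooted on F##: F##-A#-C#-E.
The figure 43 means second inversion — the fifth is in the bass.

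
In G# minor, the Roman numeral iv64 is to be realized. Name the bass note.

G#

iv in G# minor has root C#; the chord is C#-E-G#.
The figure 64 means second inversion — the fifth is in the bass.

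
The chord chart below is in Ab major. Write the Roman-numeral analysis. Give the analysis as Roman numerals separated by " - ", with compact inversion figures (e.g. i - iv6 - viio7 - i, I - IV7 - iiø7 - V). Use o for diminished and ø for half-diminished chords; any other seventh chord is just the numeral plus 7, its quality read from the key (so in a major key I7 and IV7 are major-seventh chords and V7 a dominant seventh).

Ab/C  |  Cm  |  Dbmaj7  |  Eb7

Ab/C: root Ab is the tonic; major triad there is I6.
Cm: root C is the mediant; minor triad there is iii.
Dbmaj7: major seventh chord on Db = scale degree 4 → IV7.
Eb7: root Eb is the dominant; dominant seventh chord there is V7.

I6 - iii - IV7 - V7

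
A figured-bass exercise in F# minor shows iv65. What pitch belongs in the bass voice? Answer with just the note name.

iv in F# minor has root B; the chord is B-D-F#-A.
The figure 65 means first inversion — the third is in the bass.

D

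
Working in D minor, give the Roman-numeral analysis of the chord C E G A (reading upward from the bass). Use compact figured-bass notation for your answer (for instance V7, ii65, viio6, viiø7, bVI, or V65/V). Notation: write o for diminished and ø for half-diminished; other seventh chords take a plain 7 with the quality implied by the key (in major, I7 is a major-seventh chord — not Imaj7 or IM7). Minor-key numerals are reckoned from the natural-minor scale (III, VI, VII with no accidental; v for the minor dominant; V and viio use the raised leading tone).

v65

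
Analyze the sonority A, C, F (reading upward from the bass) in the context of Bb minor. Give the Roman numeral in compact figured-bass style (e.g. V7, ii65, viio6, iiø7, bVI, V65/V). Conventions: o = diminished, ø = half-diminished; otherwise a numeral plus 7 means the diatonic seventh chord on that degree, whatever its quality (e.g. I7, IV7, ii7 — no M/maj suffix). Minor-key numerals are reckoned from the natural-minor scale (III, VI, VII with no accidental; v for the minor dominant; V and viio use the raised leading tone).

V6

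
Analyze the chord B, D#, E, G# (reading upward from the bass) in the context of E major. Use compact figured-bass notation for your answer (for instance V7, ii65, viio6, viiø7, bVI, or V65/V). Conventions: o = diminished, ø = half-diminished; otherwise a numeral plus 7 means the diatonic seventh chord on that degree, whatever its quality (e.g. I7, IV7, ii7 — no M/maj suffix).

Stacked in thirds the chord is E-G#-B-D#: a major seventh chord on E.
E is scale degree 1 in E major, and a major seventh chord on that degree is written I7.
With B in the bass the chord is in second inversion, so the figured bass is 43.

I43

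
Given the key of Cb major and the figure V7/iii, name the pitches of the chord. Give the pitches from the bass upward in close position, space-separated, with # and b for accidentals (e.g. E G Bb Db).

The slash means an applied dominant: we want the dominant of iii. In Cb major, iii is Eb minor, and its dominant is built on Bb.
Building a dominant seventh chord on Bb gives Bb-D-F-Ab.

Bb D F Ab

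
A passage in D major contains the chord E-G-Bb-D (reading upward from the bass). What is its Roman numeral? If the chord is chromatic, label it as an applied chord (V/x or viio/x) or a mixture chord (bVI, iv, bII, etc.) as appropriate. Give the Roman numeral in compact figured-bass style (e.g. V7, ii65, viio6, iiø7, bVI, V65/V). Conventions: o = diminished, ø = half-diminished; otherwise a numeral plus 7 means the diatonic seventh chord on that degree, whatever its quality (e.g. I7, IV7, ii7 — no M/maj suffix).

iiø7

Stacked in thirds the chord is E-G-Bb-D: a half-diminished seventh chord on E.
E is the second degree of D major. This is the half-diminished supertonic seventh, borrowed from the parallel minor.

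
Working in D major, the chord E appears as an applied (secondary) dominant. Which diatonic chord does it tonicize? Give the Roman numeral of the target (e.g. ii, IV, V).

V

The chord is a major triad on E.
A dominant resolves down a perfect fifth: E → A. In D major, A is scale degree 5, i.e. V.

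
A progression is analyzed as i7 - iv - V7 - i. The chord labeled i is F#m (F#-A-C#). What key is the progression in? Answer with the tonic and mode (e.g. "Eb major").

F# minor

i is given as F#-A-C# — a minor triad with root F#.
If F# is scale degree 1 and the mode makes that degree carry a minor triad, the tonic is F# and the mode is minor.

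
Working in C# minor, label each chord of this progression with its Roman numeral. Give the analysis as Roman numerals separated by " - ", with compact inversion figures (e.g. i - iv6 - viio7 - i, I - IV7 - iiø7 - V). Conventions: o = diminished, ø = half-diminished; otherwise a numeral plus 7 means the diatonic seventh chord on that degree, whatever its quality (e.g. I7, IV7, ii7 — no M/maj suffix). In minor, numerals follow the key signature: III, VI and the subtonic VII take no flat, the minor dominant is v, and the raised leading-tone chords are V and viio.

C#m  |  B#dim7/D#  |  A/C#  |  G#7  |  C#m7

C#m: minor triad on C# = scale degree 1 → i.
B#dim7/D#: fully diminished seventh chord on B# = scale degree 7 → viio65.
A/C#: root A is the submediant; major triad there is VI6.
G#7: dominant seventh chord on G# = scale degree 5 → V7.
C#m7: root C# is the tonic; minor seventh chord there is i7.

i - viio65 - VI6 - V7 - i7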